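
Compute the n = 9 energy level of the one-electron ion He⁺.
-0.6719 eV

For hydrogen-like ions, the energy levels scale with Z²:
E_n = -13.6057 Z² / n² eV

For He⁺ (Z = 2) at n = 9:
E_9 = -13.6057 × 2² / 9²
E_9 = -13.6057 × 4 / 81
E_9 = -54.4228 / 81
E_9 = -0.6719 eV

The energy is 4 times more negative than hydrogen at the same n due to the stronger nuclear charge.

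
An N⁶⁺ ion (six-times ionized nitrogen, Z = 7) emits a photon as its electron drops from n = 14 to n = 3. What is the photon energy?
70.674 eV

The energy levels are E_n = -13.6057 Z² eV / n².

Energy at n = 14: E_14 = -13.6057 × 7² / 14² = -3.401425 eV
Energy at n = 3: E_3 = -13.6057 × 7² / 3² = -74.075478 eV

For emission (electron falling to lower state), the photon energy is:
E_photon = E_14 - E_3 = |-3.401425 - (-74.075478)|
E_photon = 70.674 eV

This energy is carried away by the emitted photon.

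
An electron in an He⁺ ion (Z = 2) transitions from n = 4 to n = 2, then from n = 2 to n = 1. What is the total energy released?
51.02138 eV

The energy levels of He⁺ are E_n = -13.6057 × 2² / n² eV.

First transition (4 → 2):
ΔE₁ = |E_2 - E_4|
ΔE₁ = |-13.60570000000 - (-3.40142500000)| = 10.20427500 eV

Second transition (2 → 1):
ΔE₂ = |E_1 - E_2|
ΔE₂ = |-54.42280000000 - (-13.60570000000)| = 40.81710000 eV

Total energy released:
E_total = ΔE₁ + ΔE₂ = 10.20427500 + 40.81710000 = 51.02138 eV

Note: This equals the direct transition 4 → 1: 51.02138 eV ✓
Energy is conserved regardless of the path taken.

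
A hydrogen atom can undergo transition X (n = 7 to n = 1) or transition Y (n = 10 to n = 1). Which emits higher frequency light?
10 → 1

Calculate the energy for each transition:

Transition 7 → 1:
ΔE₁ = |E_1 - E_7| = |-13.6057/1² - (-13.6057/7²)|
ΔE₁ = |-13.605700000000 - (-0.277667346939)| = 13.328032653 eV

Transition 10 → 1:
ΔE₂ = |E_1 - E_10| = |-13.6057/1² - (-13.6057/10²)|
ΔE₂ = |-13.605700000000 - (-0.136057000000)| = 13.469643000 eV

Since 13.469643000 eV > 13.328032653 eV, the transition 10 → 1 emits the more energetic photon.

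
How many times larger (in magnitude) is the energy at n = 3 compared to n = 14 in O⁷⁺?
21.7778

Using E_n = -13.6057 Z² / n² eV with Z = 8:

E_3 = -13.6057 × 8² / 3² = -870.7648 / 9 = -96.7516444444 eV
E_14 = -13.6057 × 8² / 14² = -870.7648 / 196 = -4.4426775510 eV

The ratio is:
E_3/E_14 = (-96.7516444444) / (-4.4426775510)
E_3/E_14 = (-870.7648/9) / (-870.7648/196)
E_3/E_14 = 196/9
E_3/E_14 = 21.7778
(Note: the Z² factors cancel in the ratio.)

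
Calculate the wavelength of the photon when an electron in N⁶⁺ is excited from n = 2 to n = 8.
7.935 nm

First, find the transition energy using E_n = -13.6057 Z² / n² eV:
E_2 = -13.6057 × 7² / 2² = -166.66983 eV
E_8 = -13.6057 × 7² / 8² = -10.41686 eV

Photon energy: |ΔE| = |E_8 - E_2| = 156.25297 eV

Convert to wavelength using E = hc/λ with hc = 1239.84 eV·nm:
λ = hc/E = 1239.84 eV·nm / 156.25297 eV
λ = 7.935 nm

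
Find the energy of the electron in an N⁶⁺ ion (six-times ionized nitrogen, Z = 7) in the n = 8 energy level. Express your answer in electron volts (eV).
-10.41686 eV

The energy levels of a hydrogen-like atom are given by:
E_n = -13.6057 Z² / n² eV  (with Z = 7 for N⁶⁺)

For n = 8:
E_8 = -13.6057 × 7² / 8²
E_8 = -13.6057 × 49 / 64
E_8 = -10.41686 eV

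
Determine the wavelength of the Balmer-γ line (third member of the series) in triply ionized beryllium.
27.1210 nm

The lines of a series are numbered from the longest wavelength (smallest ΔE) outward; the third line is the transition from n = n_f + 3 to n_f.
The Balmer series has all transitions ending at n_f = 2.

For Be³⁺ (Z = 4), the third line (γ-line) is the jump from n = 5 to n = 2:
E_5 = -13.6057 × 4² / 5² = -8.707648 eV
E_2 = -13.6057 × 4² / 2² = -54.422800 eV
ΔE = E_5 - E_2 = 45.715152 eV

λ = hc/E = 1239.84 eV·nm / 45.715152 eV
λ = 27.1210 nm

This is the γ-line of the Balmer series in Be³⁺.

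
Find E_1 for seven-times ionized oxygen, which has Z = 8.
-870.76 eV

For hydrogen-like ions, the energy levels scale with Z²:
E_n = -13.6057 Z² / n² eV

For O⁷⁺ (Z = 8) at n = 1:
E_1 = -13.6057 × 8² / 1²
E_1 = -13.6057 × 64 / 1
E_1 = -870.7648 / 1
E_1 = -870.76 eV

The energy is 64 times more negative than hydrogen at the same n due to the stronger nuclear charge.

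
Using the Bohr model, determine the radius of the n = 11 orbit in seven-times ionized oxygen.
0.8004 nm (or 8.0038 Å)

The Bohr radius formula is:
r_n = n² a₀ / Z

where a₀ = 0.0529177 nm is the Bohr radius.

For O⁷⁺ (Z = 8) at n = 11:
r_11 = 11² × 0.0529177 nm / 8
r_11 = 121 × 0.0529177 nm / 8
r_11 = 6.40304 nm / 8
r_11 = 0.8004 nm

The electron orbits at approximately 0.8004 nm from the nucleus.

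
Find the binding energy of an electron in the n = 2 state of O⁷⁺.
217.6912 eV

The ionization energy is the energy needed to remove the electron completely (n → ∞).

For a hydrogen-like ion with Z = 8, E_n = -13.6057 Z² / n² eV.

At n = 2: E_2 = -13.6057 × 8² / 2² = -217.6912000 eV
At n = ∞: E_∞ = 0 eV

Ionization energy = E_∞ - E_2 = 0 - (-217.6912000) = 217.6912000 eV
Ionization energy ≈ 217.6912 eV

This is also called the binding energy of the electron in state n = 2.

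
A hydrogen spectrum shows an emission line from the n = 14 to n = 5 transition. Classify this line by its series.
Pfund series

The spectral series in hydrogen are named based on the final (lower) energy level:
- Lyman series: n_final = 1 (ultraviolet)
- Balmer series: n_final = 2 (visible/near-UV)
- Paschen series: n_final = 3 (infrared)
- Brackett series: n_final = 4 (infrared)
- Pfund series: n_final = 5 (far infrared)

Since this transition ends at n = 5, it belongs to the Pfund series.

For reference, this 14 → 5 line has photon energy
ΔE = 13.6057 eV × (1/5² - 1/14²) = 0.47481116327 eV,
corresponding to wavelength λ = hc/ΔE = 1239.84 eV·nm / 0.47481116327 eV = 2611.22757 nm in the far infrared region.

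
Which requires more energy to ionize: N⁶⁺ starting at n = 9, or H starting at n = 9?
N⁶⁺ at n = 9 (E = -8.230609 eV)

Using E_n = -13.6057 Z² / n² eV:

N⁶⁺ (Z = 7) at n = 9:
E = -13.6057 × 7² / 9² = -13.6057 × 49 / 81 = -8.230608642 eV

H (Z = 1) at n = 9:
E = -13.6057 × 1² / 9² = -13.6057 × 1 / 81 = -0.167971605 eV

Since -8.230608642 eV < -0.167971605 eV,
N⁶⁺ at n = 9 is more tightly bound (requires more energy to ionize).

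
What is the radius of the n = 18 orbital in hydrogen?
17.1453 nm (or 171.4533 Å)

The Bohr radius formula is:
r_n = n² a₀ / Z

where a₀ = 0.0529177 nm is the Bohr radius.

For H (Z = 1) at n = 18:
r_18 = 18² × 0.0529177 nm / 1
r_18 = 324 × 0.0529177 nm / 1
r_18 = 17.14533 nm / 1
r_18 = 17.1453 nm

The electron orbits at approximately 17.1453 nm from the nucleus.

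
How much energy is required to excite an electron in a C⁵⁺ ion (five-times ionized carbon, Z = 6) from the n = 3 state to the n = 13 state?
51.52 eV

The energy levels of a hydrogen-like atom are E_n = -13.6057 Z² eV / n².

Energy at n = 3: E_3 = -13.6057 × 6² / 3² = -54.42280 eV
Energy at n = 13: E_13 = -13.6057 × 6² / 13² = -2.89826 eV

The excitation energy is the difference:
ΔE = E_13 - E_3
ΔE = -2.89826 - (-54.42280)
ΔE = 51.52 eV

Since this is positive, energy must be absorbed (photon absorption).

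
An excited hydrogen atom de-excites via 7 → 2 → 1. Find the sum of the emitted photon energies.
13.3280 eV

The energy levels of hydrogen are E_n = -13.6057 / n² eV.

First transition (7 → 2):
ΔE₁ = |E_2 - E_7|
ΔE₁ = |-3.4014250000 - (-0.2776673469)| = 3.1237577 eV

Second transition (2 → 1):
ΔE₂ = |E_1 - E_2|
ΔE₂ = |-13.6057000000 - (-3.4014250000)| = 10.2042750 eV

Total energy released:
E_total = ΔE₁ + ΔE₂ = 3.1237577 + 10.2042750 = 13.3280 eV

Note: This equals the direct transition 7 → 1: 13.3280 eV ✓
Energy is conserved regardless of the path taken.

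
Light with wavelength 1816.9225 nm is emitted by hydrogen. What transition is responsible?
n = 9 → n = 4

First, find the photon energy from the wavelength (hc = 1239.84 eV·nm):
E = hc/λ = 1239.84 eV·nm / 1816.9225 nm = 0.68238464 eV

The energy levels of hydrogen satisfy E_n = -13.6057 / n² eV, so an emission n_i → n_f releases
ΔE = 13.6057 × (1/n_f² − 1/n_i²) eV.

Setting ΔE equal to the photon energy:
1/n_f² − 1/n_i² = 0.68238464 / 13.6057 = 0.050154321

Since 1/n_i² must be positive, we need 1/n_f² > 0.050154321, i.e. n_f ≤ 4. For each allowed n_f, solve n_i = (1/n_f² − 0.050154321)^(−1/2) and check whether it is a whole number:
  n_f = 1: 1/n_i² = 1.000000000 − 0.050154321 = 0.949845679 → n_i = 1.026  (not an integer) ✗
  n_f = 2: 1/n_i² = 0.250000000 − 0.050154321 = 0.199845679 → n_i = 2.237  (not an integer) ✗
  n_f = 3: 1/n_i² = 0.111111111 − 0.050154321 = 0.060956790 → n_i = 4.050  (not an integer) ✗
  n_f = 4: 1/n_i² = 0.062500000 − 0.050154321 = 0.012345679 → n_i = 9.000  → integer, n_i = 9 ✓

Only n_f = 4 gives an integer upper level, n_i = 9.

The transition is from n = 9 to n = 4 (emission).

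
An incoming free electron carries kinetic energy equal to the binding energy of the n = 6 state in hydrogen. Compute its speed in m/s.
3.64615e+05 m/s (or 0.121623% of c)

The binding energy at n = 6 for hydrogen is:
E_6 = -13.6057/6² = -0.377936111 eV
|E_6| = 0.377936111 eV

Convert to Joules:
KE = 0.377936111 eV × (1.602177 × 10⁻¹⁹ J/eV) = 6.0552054e-20 J

Using KE = ½mv²:
v = √(2·KE/m_e)
v = √(2 × 6.0552054e-20 J / 9.10938 × 10⁻³¹ kg)
v = 3.64615e+05 m/s

This is approximately 0.121623% the speed of light.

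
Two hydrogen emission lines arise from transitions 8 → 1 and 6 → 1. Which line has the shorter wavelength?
8 → 1

Calculate the energy for each transition:

Transition 8 → 1:
ΔE₁ = |E_1 - E_8| = |-13.6057/1² - (-13.6057/8²)|
ΔE₁ = |-13.6057000000 - (-0.2125890625)| = 13.3931109 eV

Transition 6 → 1:
ΔE₂ = |E_1 - E_6| = |-13.6057/1² - (-13.6057/6²)|
ΔE₂ = |-13.6057000000 - (-0.3779361111)| = 13.2277639 eV

Since 13.3931109 eV > 13.2277639 eV, the transition 8 → 1 emits the more energetic photon.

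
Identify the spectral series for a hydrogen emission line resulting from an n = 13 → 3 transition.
Paschen series

The spectral series in hydrogen are named based on the final (lower) energy level:
- Lyman series: n_final = 1 (ultraviolet)
- Balmer series: n_final = 2 (visible/near-UV)
- Paschen series: n_final = 3 (infrared)
- Brackett series: n_final = 4 (infrared)
- Pfund series: n_final = 5 (far infrared)

Since this transition ends at n = 3, it belongs to the Paschen series.

For reference, this 13 → 3 line has photon energy
ΔE = 13.6057 eV × (1/3² - 1/13²) = 1.43123734 eV,
corresponding to wavelength λ = hc/ΔE = 1239.84 eV·nm / 1.43123734 eV = 866.2714 nm in the infrared region.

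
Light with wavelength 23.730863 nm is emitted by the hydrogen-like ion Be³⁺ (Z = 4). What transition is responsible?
n = 10 → n = 2

First, find the photon energy from the wavelength (hc = 1239.84 eV·nm):
E = hc/λ = 1239.84 eV·nm / 23.730863 nm = 52.245888 eV

The energy levels of Be³⁺ satisfy E_n = -13.6057 × 4² / n² eV, so an emission n_i → n_f releases
ΔE = 13.6057 × 4² × (1/n_f² − 1/n_i²) eV.

Setting ΔE equal to the photon energy:
1/n_f² − 1/n_i² = 52.245888 / (13.6057 × 4²) = 0.24000000

Since 1/n_i² must be positive, we need 1/n_f² > 0.24000000, i.e. n_f ≤ 2. For each allowed n_f, solve n_i = (1/n_f² − 0.24000000)^(−1/2) and check whether it is a whole number:
  n_f = 1: 1/n_i² = 1.00000000 − 0.24000000 = 0.76000000 → n_i = 1.147  (not an integer) ✗
  n_f = 2: 1/n_i² = 0.25000000 − 0.24000000 = 0.01000000 → n_i = 10.000  → integer, n_i = 10 ✓

Only n_f = 2 gives an integer upper level, n_i = 10.

The transition is from n = 10 to n = 2 (emission).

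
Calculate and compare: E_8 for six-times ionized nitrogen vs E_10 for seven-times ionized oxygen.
N⁶⁺ at n = 8 (E = -10.416864 eV)

Using E_n = -13.6057 Z² / n² eV:

N⁶⁺ (Z = 7) at n = 8:
E = -13.6057 × 7² / 8² = -13.6057 × 49 / 64 = -10.416864063 eV

O⁷⁺ (Z = 8) at n = 10:
E = -13.6057 × 8² / 10² = -13.6057 × 64 / 100 = -8.707648000 eV

Since -10.416864063 eV < -8.707648000 eV,
N⁶⁺ at n = 8 is more tightly bound (requires more energy to ionize).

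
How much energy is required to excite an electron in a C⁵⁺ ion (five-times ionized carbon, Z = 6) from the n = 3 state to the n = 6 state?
40.817100 eV

The energy levels of a hydrogen-like atom are E_n = -13.6057 Z² eV / n².

Energy at n = 3: E_3 = -13.6057 × 6² / 3² = -54.422800000 eV
Energy at n = 6: E_6 = -13.6057 × 6² / 6² = -13.605700000 eV

The excitation energy is the difference:
ΔE = E_6 - E_3
ΔE = -13.605700000 - (-54.422800000)
ΔE = 40.817100 eV

Since this is positive, energy must be absorbed (photon absorption).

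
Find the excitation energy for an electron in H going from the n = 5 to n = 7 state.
0.27 eV

The energy levels of a hydrogen-like atom are E_n = -13.6057 eV / n².

Energy at n = 5: E_5 = -13.6057 / 5² = -0.54423 eV
Energy at n = 7: E_7 = -13.6057 / 7² = -0.27767 eV

The excitation energy is the difference:
ΔE = E_7 - E_5
ΔE = -0.27767 - (-0.54423)
ΔE = 0.27 eV

Since this is positive, energy must be absorbed (photon absorption).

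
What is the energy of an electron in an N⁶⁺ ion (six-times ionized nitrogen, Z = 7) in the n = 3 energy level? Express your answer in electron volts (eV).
-74.075 eV

The energy levels of a hydrogen-like atom are given by:
E_n = -13.6057 Z² / n² eV  (with Z = 7 for N⁶⁺)

For n = 3:
E_3 = -13.6057 × 7² / 3²
E_3 = -13.6057 × 49 / 9
E_3 = -74.075 eV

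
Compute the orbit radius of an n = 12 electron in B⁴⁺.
1.524030 nm (or 15.240304 Å)

The Bohr radius formula is:
r_n = n² a₀ / Z

where a₀ = 0.052917721 nm is the Bohr radius.

For B⁴⁺ (Z = 5) at n = 12:
r_12 = 12² × 0.052917721 nm / 5
r_12 = 144 × 0.052917721 nm / 5
r_12 = 7.6201518 nm / 5
r_12 = 1.524030 nm

The electron orbits at approximately 1.524030 nm from the nucleus.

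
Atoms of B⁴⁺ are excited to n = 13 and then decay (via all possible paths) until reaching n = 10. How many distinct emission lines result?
6

The electron can occupy levels n = 10, 11, ..., 13 during de-excitation — that is m = 13 - 10 + 1 = 4 distinct levels.

The number of distinct spectral lines equals the number of ways to choose 2 of these m levels (each pair gives one possible emission transition):

Number of lines = m(m-1)/2 = 4×3/2 = 6

These correspond to all possible transitions between the 4 levels:
13 → 12, 13 → 11, 13 → 10, 12 → 11, 12 → 10, 11 → 10

Each transition produces a photon with a unique energy (and thus wavelength). This count does not depend on Z.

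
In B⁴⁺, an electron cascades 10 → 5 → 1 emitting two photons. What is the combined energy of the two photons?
336.741 eV

The energy levels of B⁴⁺ are E_n = -13.6057 × 5² / n² eV.

First transition (10 → 5):
ΔE₁ = |E_5 - E_10|
ΔE₁ = |-13.605700000 - (-3.401425000)| = 10.204275 eV

Second transition (5 → 1):
ΔE₂ = |E_1 - E_5|
ΔE₂ = |-340.142500000 - (-13.605700000)| = 326.536800 eV

Total energy released:
E_total = ΔE₁ + ΔE₂ = 10.204275 + 326.536800 = 336.741 eV

Note: This equals the direct transition 10 → 1: 336.741 eV ✓
Energy is conserved regardless of the path taken.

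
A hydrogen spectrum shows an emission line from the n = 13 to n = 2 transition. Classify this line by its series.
Balmer series

The spectral series in hydrogen are named based on the final (lower) energy level:
- Lyman series: n_final = 1 (ultraviolet)
- Balmer series: n_final = 2 (visible/near-UV)
- Paschen series: n_final = 3 (infrared)
- Brackett series: n_final = 4 (infrared)
- Pfund series: n_final = 5 (far infrared)

Since this transition ends at n = 2, it belongs to the Balmer series.

For reference, this 13 → 2 line has photon energy
ΔE = 13.6057 eV × (1/2² - 1/13²) = 3.320918 eV,
corresponding to wavelength λ = hc/ΔE = 1239.84 eV·nm / 3.320918 eV = 373.34 nm in the visible/near-UV region.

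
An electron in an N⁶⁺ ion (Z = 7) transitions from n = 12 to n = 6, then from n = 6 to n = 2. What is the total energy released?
162.0401 eV

The energy levels of N⁶⁺ are E_n = -13.6057 × 7² / n² eV.

First transition (12 → 6):
ΔE₁ = |E_6 - E_12|
ΔE₁ = |-18.5188694444 - (-4.6297173611)| = 13.8891521 eV

Second transition (6 → 2):
ΔE₂ = |E_2 - E_6|
ΔE₂ = |-166.6698250000 - (-18.5188694444)| = 148.1509556 eV

Total energy released:
E_total = ΔE₁ + ΔE₂ = 13.8891521 + 148.1509556 = 162.0401 eV

Note: This equals the direct transition 12 → 2: 162.0401 eV ✓
Energy is conserved regardless of the path taken.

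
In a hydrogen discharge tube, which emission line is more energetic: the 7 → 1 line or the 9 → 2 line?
7 → 1

Calculate the energy for each transition:

Transition 7 → 1:
ΔE₁ = |E_1 - E_7| = |-13.6057/1² - (-13.6057/7²)|
ΔE₁ = |-13.60570000000 - (-0.27766734694)| = 13.32803265 eV

Transition 9 → 2:
ΔE₂ = |E_2 - E_9| = |-13.6057/2² - (-13.6057/9²)|
ΔE₂ = |-3.40142500000 - (-0.16797160494)| = 3.23345340 eV

Since 13.32803265 eV > 3.23345340 eV, the transition 7 → 1 emits the more energetic photon.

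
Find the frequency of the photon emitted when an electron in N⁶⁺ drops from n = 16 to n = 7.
2.66015e+15 Hz

First, find the transition energy:
E_16 = -13.6057 × 7² / 16² = -2.6042160 eV
E_7 = -13.6057 × 7² / 7² = -13.6057000 eV
|ΔE| = |E_7 - E_16| = 11.0014840 eV

Convert to Joules: E = 11.0014840 eV × (1.602177 × 10⁻¹⁹ J/eV) = 1.7626325e-18 J

Using E = hf:
f = E/h = 1.7626325e-18 J / (6.62607 × 10⁻³⁴ J·s)
f = 2.66015e+15 Hz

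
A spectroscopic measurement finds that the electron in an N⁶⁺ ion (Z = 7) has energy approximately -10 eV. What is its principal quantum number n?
n = 8

The exact energy levels follow E_n = -13.6057 Z² / n² eV with Z = 7.

The measured value (-10 eV) is reported to only 2 significant figures, so we must test candidate n values and see which one matches to that precision.

Candidate energies:
  n = 6:  E = -13.6057 × 7² / 6² = -18.51887 eV
  n = 7:  E = -13.6057 × 7² / 7² = -13.60570 eV
  n = 8:  E = -13.6057 × 7² / 8² = -10.41686 eV  ← matches
  n = 9:  E = -13.6057 × 7² / 9² = -8.23061 eV
  n = 10:  E = -13.6057 × 7² / 10² = -6.66679 eV

Checking against the measurement of -10 eV (2 sig figs), only n = 8 agrees:
E_8 = -10.41686 eV, which rounds to -10 eV ✓

Therefore n = 8.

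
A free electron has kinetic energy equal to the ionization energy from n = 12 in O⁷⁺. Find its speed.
1.4585e+06 m/s (or 0.4865% of c)

The binding energy at n = 12 for O⁷⁺ is:
E_12 = -13.6057 × 8²/12² = -6.0469778 eV
|E_12| = 6.0469778 eV

Convert to Joules:
KE = 6.0469778 eV × (1.602177 × 10⁻¹⁹ J/eV) = 9.688329e-19 J

Using KE = ½mv²:
v = √(2·KE/m_e)
v = √(2 × 9.688329e-19 J / 9.10938 × 10⁻³¹ kg)
v = 1.4585e+06 m/s

This is approximately 0.4865% the speed of light.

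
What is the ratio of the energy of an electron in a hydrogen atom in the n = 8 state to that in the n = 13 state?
2.640625

Using E_n = -13.6057 Z² / n² eV with Z = 1:

E_8 = -13.6057 / 8² = -13.6057 / 64 = -0.21258906250 eV
E_13 = -13.6057 / 13² = -13.6057 / 169 = -0.08050710059 eV

The ratio is:
E_8/E_13 = (-0.21258906250) / (-0.08050710059)
E_8/E_13 = (-13.6057/64) / (-13.6057/169)
E_8/E_13 = 169/64
E_8/E_13 = 2.640625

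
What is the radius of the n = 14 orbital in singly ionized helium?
5.1859 nm (or 51.8594 Å)

The Bohr radius formula is:
r_n = n² a₀ / Z

where a₀ = 0.0529177 nm is the Bohr radius.

For He⁺ (Z = 2) at n = 14:
r_14 = 14² × 0.0529177 nm / 2
r_14 = 196 × 0.0529177 nm / 2
r_14 = 10.37187 nm / 2
r_14 = 5.1859 nm

The electron orbits at approximately 5.1859 nm from the nucleus.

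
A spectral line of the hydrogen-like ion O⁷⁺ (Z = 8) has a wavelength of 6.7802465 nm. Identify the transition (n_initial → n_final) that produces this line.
n = 5 → n = 2

First, find the photon energy from the wavelength (hc = 1239.84 eV·nm):
E = hc/λ = 1239.84 eV·nm / 6.7802465 nm = 182.86061 eV

The energy levels of O⁷⁺ satisfy E_n = -13.6057 × 8² / n² eV, so an emission n_i → n_f releases
ΔE = 13.6057 × 8² × (1/n_f² − 1/n_i²) eV.

Setting ΔE equal to the photon energy:
1/n_f² − 1/n_i² = 182.86061 / (13.6057 × 8²) = 0.21000000

Since 1/n_i² must be positive, we need 1/n_f² > 0.21000000, i.e. n_f ≤ 2. For each allowed n_f, solve n_i = (1/n_f² − 0.21000000)^(−1/2) and check whether it is a whole number:
  n_f = 1: 1/n_i² = 1.00000000 − 0.21000000 = 0.79000000 → n_i = 1.125  (not an integer) ✗
  n_f = 2: 1/n_i² = 0.25000000 − 0.21000000 = 0.04000000 → n_i = 5.000  → integer, n_i = 5 ✓

Only n_f = 2 gives an integer upper level, n_i = 5.

The transition is from n = 5 to n = 2 (emission).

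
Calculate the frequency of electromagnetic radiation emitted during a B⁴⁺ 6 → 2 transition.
1.828e+16 Hz

First, find the transition energy:
E_6 = -13.6057 × 5² / 6² = -9.44840 eV
E_2 = -13.6057 × 5² / 2² = -85.03563 eV
|ΔE| = |E_2 - E_6| = 75.58723 eV

Convert to Joules: E = 75.58723 eV × (1.602177 × 10⁻¹⁹ J/eV) = 1.21104e-17 J

Using E = hf:
f = E/h = 1.21104e-17 J / (6.62607 × 10⁻³⁴ J·s)
f = 1.828e+16 Hz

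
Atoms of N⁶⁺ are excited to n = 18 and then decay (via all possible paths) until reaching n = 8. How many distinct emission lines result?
55

The electron can occupy levels n = 8, 9, ..., 18 during de-excitation — that is m = 18 - 8 + 1 = 11 distinct levels.

The number of distinct spectral lines equals the number of ways to choose 2 of these m levels (each pair gives one possible emission transition):

Number of lines = m(m-1)/2 = 11×10/2 = 55

These correspond to all possible transitions between the 11 levels:
18 → 17, 18 → 16, 18 → 15, 18 → 14, 18 → 13, 18 → 12, 18 → 11, 18 → 10...

Each transition produces a photon with a unique energy (and thus wavelength). This count does not depend on Z.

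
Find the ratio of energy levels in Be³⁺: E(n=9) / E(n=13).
2.09

Using E_n = -13.6057 Z² / n² eV with Z = 4:

E_9 = -13.6057 × 4² / 9² = -217.6912 / 81 = -2.68754568 eV
E_13 = -13.6057 × 4² / 13² = -217.6912 / 169 = -1.28811361 eV

The ratio is:
E_9/E_13 = (-2.68754568) / (-1.28811361)
E_9/E_13 = (-217.6912/81) / (-217.6912/169)
E_9/E_13 = 169/81
E_9/E_13 = 2.09
(Note: the Z² factors cancel in the ratio.)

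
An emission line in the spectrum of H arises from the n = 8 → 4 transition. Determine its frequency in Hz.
1.54e+14 Hz

First, find the transition energy:
E_8 = -13.6057 / 8² = -0.212589 eV
E_4 = -13.6057 / 4² = -0.850356 eV
|ΔE| = |E_4 - E_8| = 0.637767 eV

Convert to Joules: E = 0.637767 eV × (1.602177 × 10⁻¹⁹ J/eV) = 1.0218e-19 J

Using E = hf:
f = E/h = 1.0218e-19 J / (6.62607 × 10⁻³⁴ J·s)
f = 1.54e+14 Hz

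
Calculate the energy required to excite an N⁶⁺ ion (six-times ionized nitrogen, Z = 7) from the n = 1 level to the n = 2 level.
500.00948 eV

The energy levels of a hydrogen-like atom are E_n = -13.6057 Z² eV / n².

Energy at n = 1: E_1 = -13.6057 × 7² / 1² = -666.67930000 eV
Energy at n = 2: E_2 = -13.6057 × 7² / 2² = -166.66982500 eV

The excitation energy is the difference:
ΔE = E_2 - E_1
ΔE = -166.66982500 - (-666.67930000)
ΔE = 500.00948 eV

Since this is positive, energy must be absorbed (photon absorption).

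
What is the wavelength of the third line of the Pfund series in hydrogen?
3738.52362 nm

The lines of a series are numbered from the longest wavelength (smallest ΔE) outward; the third line is the transition from n = n_f + 3 to n_f.
The Pfund series has all transitions ending at n_f = 5.

For H, the third line (γ-line) is the jump from n = 8 to n = 5:
E_8 = -13.6057 / 8² = -0.21258906250 eV
E_5 = -13.6057 / 5² = -0.54422800000 eV
ΔE = E_8 - E_5 = 0.33163893750 eV

λ = hc/E = 1239.84 eV·nm / 0.33163893750 eV
λ = 3738.52362 nm

This is the γ-line of the Pfund series in H.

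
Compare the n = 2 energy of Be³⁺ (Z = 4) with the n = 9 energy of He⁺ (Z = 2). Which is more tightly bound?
Be³⁺ at n = 2 (E = -54.422800 eV)

Using E_n = -13.6057 Z² / n² eV:

Be³⁺ (Z = 4) at n = 2:
E = -13.6057 × 4² / 2² = -13.6057 × 16 / 4 = -54.422800000 eV

He⁺ (Z = 2) at n = 9:
E = -13.6057 × 2² / 9² = -13.6057 × 4 / 81 = -0.671886420 eV

Since -54.422800000 eV < -0.671886420 eV,
Be³⁺ at n = 2 is more tightly bound (requires more energy to ionize).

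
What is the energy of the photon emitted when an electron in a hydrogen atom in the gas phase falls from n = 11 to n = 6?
0.26549 eV

The energy levels are E_n = -13.6057 eV / n².

Energy at n = 11: E_11 = -13.6057 / 11² = -0.11244380 eV
Energy at n = 6: E_6 = -13.6057 / 6² = -0.37793611 eV

For emission (electron falling to lower state), the photon energy is:
E_photon = E_11 - E_6 = |-0.11244380 - (-0.37793611)|
E_photon = 0.26549 eV

This energy is carried away by the emitted photon.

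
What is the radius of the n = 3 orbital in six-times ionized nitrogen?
0.0680 nm (or 0.6804 Å)

The Bohr radius formula is:
r_n = n² a₀ / Z

where a₀ = 0.0529177 nm is the Bohr radius.

For N⁶⁺ (Z = 7) at n = 3:
r_3 = 3² × 0.0529177 nm / 7
r_3 = 9 × 0.0529177 nm / 7
r_3 = 0.47626 nm / 7
r_3 = 0.0680 nm

The electron orbits at approximately 0.0680 nm from the nucleus.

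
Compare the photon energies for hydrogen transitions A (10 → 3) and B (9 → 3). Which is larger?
10 → 3

Calculate the energy for each transition:

Transition 10 → 3:
ΔE₁ = |E_3 - E_10| = |-13.6057/3² - (-13.6057/10²)|
ΔE₁ = |-1.51174444444 - (-0.13605700000)| = 1.37568744 eV

Transition 9 → 3:
ΔE₂ = |E_3 - E_9| = |-13.6057/3² - (-13.6057/9²)|
ΔE₂ = |-1.51174444444 - (-0.16797160494)| = 1.34377284 eV

Since 1.37568744 eV > 1.34377284 eV, the transition 10 → 3 emits the more energetic photon.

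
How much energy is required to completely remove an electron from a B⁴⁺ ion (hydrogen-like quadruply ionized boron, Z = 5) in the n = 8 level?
5.31 eV

The ionization energy is the energy needed to remove the electron completely (n → ∞).

For a hydrogen-like ion with Z = 5, E_n = -13.6057 Z² / n² eV.

At n = 8: E_8 = -13.6057 × 5² / 8² = -5.31473 eV
At n = ∞: E_∞ = 0 eV

Ionization energy = E_∞ - E_8 = 0 - (-5.31473) = 5.31473 eV
Ionization energy ≈ 5.31 eV

This is also called the binding energy of the electron in state n = 8.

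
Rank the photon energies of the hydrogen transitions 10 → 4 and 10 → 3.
10 → 3

Calculate the energy for each transition:

Transition 10 → 4:
ΔE₁ = |E_4 - E_10| = |-13.6057/4² - (-13.6057/10²)|
ΔE₁ = |-0.85035625 - (-0.13605700)| = 0.71430 eV

Transition 10 → 3:
ΔE₂ = |E_3 - E_10| = |-13.6057/3² - (-13.6057/10²)|
ΔE₂ = |-1.51174444 - (-0.13605700)| = 1.37569 eV

Since 1.37569 eV > 0.71430 eV, the transition 10 → 3 emits the more energetic photon.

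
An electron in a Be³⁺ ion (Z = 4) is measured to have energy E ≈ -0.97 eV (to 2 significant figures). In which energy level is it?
n = 15

The exact energy levels follow E_n = -13.6057 Z² / n² eV with Z = 4.

The measured value (-0.97 eV) is reported to only 2 significant figures, so we must test candidate n values and see which one matches to that precision.

Candidate energies:
  n = 13:  E = -13.6057 × 4² / 13² = -1.28811 eV
  n = 14:  E = -13.6057 × 4² / 14² = -1.11067 eV
  n = 15:  E = -13.6057 × 4² / 15² = -0.96752 eV  ← matches
  n = 16:  E = -13.6057 × 4² / 16² = -0.85036 eV
  n = 17:  E = -13.6057 × 4² / 17² = -0.75326 eV

Checking against the measurement of -0.97 eV (2 sig figs), only n = 15 agrees:
E_15 = -0.96752 eV, which rounds to -0.97 eV ✓

Therefore n = 15.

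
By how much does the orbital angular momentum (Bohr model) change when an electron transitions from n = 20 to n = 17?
3.1637e-34 J·s (or 3ℏ)

In the Bohr model, L_n = nℏ where ℏ = 1.054572e-34 J·s.

L_20 = 20ℏ = 2.109144e-33 J·s
L_17 = 17ℏ = 1.792772e-33 J·s

ΔL = L_20 - L_17 = (20 - 17)ℏ = 3ℏ
ΔL = 3 × 1.054572e-34 J·s = 3.1637e-34 J·s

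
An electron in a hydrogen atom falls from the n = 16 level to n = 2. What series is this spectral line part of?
Balmer series

The spectral series in hydrogen are named based on the final (lower) energy level:
- Lyman series: n_final = 1 (ultraviolet)
- Balmer series: n_final = 2 (visible/near-UV)
- Paschen series: n_final = 3 (infrared)
- Brackett series: n_final = 4 (infrared)
- Pfund series: n_final = 5 (far infrared)

Since this transition ends at n = 2, it belongs to the Balmer series.

For reference, this 16 → 2 line has photon energy
ΔE = 13.6057 eV × (1/2² - 1/16²) = 3.3482777 eV,
corresponding to wavelength λ = hc/ΔE = 1239.84 eV·nm / 3.3482777 eV = 370.292 nm in the visible/near-UV region.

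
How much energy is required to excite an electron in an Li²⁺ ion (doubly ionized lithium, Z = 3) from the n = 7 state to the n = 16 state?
2.020681 eV

The energy levels of a hydrogen-like atom are E_n = -13.6057 Z² eV / n².

Energy at n = 7: E_7 = -13.6057 × 3² / 7² = -2.499006122 eV
Energy at n = 16: E_16 = -13.6057 × 3² / 16² = -0.478325391 eV

The excitation energy is the difference:
ΔE = E_16 - E_7
ΔE = -0.478325391 - (-2.499006122)
ΔE = 2.020681 eV

Since this is positive, energy must be absorbed (photon absorption).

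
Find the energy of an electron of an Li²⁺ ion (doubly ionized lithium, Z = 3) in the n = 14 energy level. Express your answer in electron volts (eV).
-0.62475 eV

The energy levels of a hydrogen-like atom are given by:
E_n = -13.6057 Z² / n² eV  (with Z = 3 for Li²⁺)

For n = 14:
E_14 = -13.6057 × 3² / 14²
E_14 = -13.6057 × 9 / 196
E_14 = -0.62475 eV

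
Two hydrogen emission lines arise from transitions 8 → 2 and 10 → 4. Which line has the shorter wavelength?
8 → 2

Calculate the energy for each transition:

Transition 8 → 2:
ΔE₁ = |E_2 - E_8| = |-13.6057/2² - (-13.6057/8²)|
ΔE₁ = |-3.40142500 - (-0.21258906)| = 3.18884 eV

Transition 10 → 4:
ΔE₂ = |E_4 - E_10| = |-13.6057/4² - (-13.6057/10²)|
ΔE₂ = |-0.85035625 - (-0.13605700)| = 0.71430 eV

Since 3.18884 eV > 0.71430 eV, the transition 8 → 2 emits the more energetic photon.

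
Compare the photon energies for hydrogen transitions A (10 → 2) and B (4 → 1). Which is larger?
4 → 1

Calculate the energy for each transition:

Transition 10 → 2:
ΔE₁ = |E_2 - E_10| = |-13.6057/2² - (-13.6057/10²)|
ΔE₁ = |-3.401425000000 - (-0.136057000000)| = 3.265368000 eV

Transition 4 → 1:
ΔE₂ = |E_1 - E_4| = |-13.6057/1² - (-13.6057/4²)|
ΔE₂ = |-13.605700000000 - (-0.850356250000)| = 12.755343750 eV

Since 12.755343750 eV > 3.265368000 eV, the transition 4 → 1 emits the more energetic photon.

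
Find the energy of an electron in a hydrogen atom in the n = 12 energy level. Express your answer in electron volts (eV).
-0.094 eV

The energy levels of a hydrogen-like atom are given by:
E_n = -13.6057 eV / n²

For n = 12:
E_12 = -13.6057 eV / 12²
E_12 = -13.6057 eV / 144
E_12 = -0.094 eV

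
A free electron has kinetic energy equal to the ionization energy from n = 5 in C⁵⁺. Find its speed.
2.625e+06 m/s (or 0.876% of c)

The binding energy at n = 5 for C⁵⁺ is:
E_5 = -13.6057 × 6²/5² = -19.59221 eV
|E_5| = 19.59221 eV

Convert to Joules:
KE = 19.59221 eV × (1.602177 × 10⁻¹⁹ J/eV) = 3.13902e-18 J

Using KE = ½mv²:
v = √(2·KE/m_e)
v = √(2 × 3.13902e-18 J / 9.10938 × 10⁻³¹ kg)
v = 2.625e+06 m/s

This is approximately 0.876% the speed of light.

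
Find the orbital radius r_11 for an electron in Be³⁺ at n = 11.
1.600761 nm (or 16.007611 Å)

The Bohr radius formula is:
r_n = n² a₀ / Z

where a₀ = 0.052917721 nm is the Bohr radius.

For Be³⁺ (Z = 4) at n = 11:
r_11 = 11² × 0.052917721 nm / 4
r_11 = 121 × 0.052917721 nm / 4
r_11 = 6.4030442 nm / 4
r_11 = 1.600761 nm

The electron orbits at approximately 1.600761 nm from the nucleus.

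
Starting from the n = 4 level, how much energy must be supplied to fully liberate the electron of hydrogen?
0.85036 eV

The ionization energy is the energy needed to remove the electron completely (n → ∞).

For hydrogen, E_n = -13.6057 eV / n².

At n = 4: E_4 = -13.6057 / 4² = -0.85035625 eV
At n = ∞: E_∞ = 0 eV

Ionization energy = E_∞ - E_4 = 0 - (-0.85035625) = 0.85035625 eV
Ionization energy ≈ 0.85036 eV

This is also called the binding energy of the electron in state n = 4.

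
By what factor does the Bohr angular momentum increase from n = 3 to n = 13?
4.333333

In the Bohr model, L_n = nℏ, so the ratio is purely the ratio of quantum numbers:

L_13/L_3 = 13ℏ / 3ℏ = 13/3 = 4.333333

The angular momentum scales linearly with n.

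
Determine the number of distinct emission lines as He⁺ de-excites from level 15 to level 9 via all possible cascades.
21

The electron can occupy levels n = 9, 10, ..., 15 during de-excitation — that is m = 15 - 9 + 1 = 7 distinct levels.

The number of distinct spectral lines equals the number of ways to choose 2 of these m levels (each pair gives one possible emission transition):

Number of lines = m(m-1)/2 = 7×6/2 = 21

These correspond to all possible transitions between the 7 levels:
15 → 14, 15 → 13, 15 → 12, 15 → 11, 15 → 10, 15 → 9, 14 → 13, 14 → 12...

Each transition produces a photon with a unique energy (and thus wavelength). This count does not depend on Z.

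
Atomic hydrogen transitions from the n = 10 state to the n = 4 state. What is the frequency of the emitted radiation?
1.72717e+14 Hz

First, find the transition energy:
E_10 = -13.6057 / 10² = -0.136057000 eV
E_4 = -13.6057 / 4² = -0.850356250 eV
|ΔE| = |E_4 - E_10| = 0.714299250 eV

Convert to Joules: E = 0.714299250 eV × (1.602177 × 10⁻¹⁹ J/eV) = 1.1444338e-19 J

Using E = hf:
f = E/h = 1.1444338e-19 J / (6.62607 × 10⁻³⁴ J·s)
f = 1.72717e+14 Hz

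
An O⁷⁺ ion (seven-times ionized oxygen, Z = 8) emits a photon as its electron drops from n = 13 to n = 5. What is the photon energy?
29.6781 eV

The energy levels are E_n = -13.6057 Z² eV / n².

Energy at n = 13: E_13 = -13.6057 × 8² / 13² = -5.1524544 eV
Energy at n = 5: E_5 = -13.6057 × 8² / 5² = -34.8305920 eV

For emission (electron falling to lower state), the photon energy is:
E_photon = E_13 - E_5 = |-5.1524544 - (-34.8305920)|
E_photon = 29.6781 eV

This energy is carried away by the emitted photon.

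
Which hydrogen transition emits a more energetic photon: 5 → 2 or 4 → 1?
4 → 1

Calculate the energy for each transition:

Transition 5 → 2:
ΔE₁ = |E_2 - E_5| = |-13.6057/2² - (-13.6057/5²)|
ΔE₁ = |-3.401425000 - (-0.544228000)| = 2.857197 eV

Transition 4 → 1:
ΔE₂ = |E_1 - E_4| = |-13.6057/1² - (-13.6057/4²)|
ΔE₂ = |-13.605700000 - (-0.850356250)| = 12.755344 eV

Since 12.755344 eV > 2.857197 eV, the transition 4 → 1 emits the more energetic photon.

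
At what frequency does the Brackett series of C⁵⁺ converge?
7.402e+15 Hz

The series limit corresponds to the transition from n = ∞ to n = 4.
This is the highest energy (shortest wavelength) transition in the Brackett series.

E_∞ = 0 eV
E_4 = -13.6057 × 6² / 4² = -30.612825 eV

Energy at series limit:
ΔE = E_∞ - E_4 = 0 - (-30.612825) = 30.612825 eV
E = 30.612825 eV × (1.602177 × 10⁻¹⁹ J/eV) = 4.90472e-18 J
f = E/h = 4.90472e-18 J / (6.62607 × 10⁻³⁴ J·s) = 7.402e+15 Hz

This energy equals the ionization energy from the n = 4 state of C⁵⁺.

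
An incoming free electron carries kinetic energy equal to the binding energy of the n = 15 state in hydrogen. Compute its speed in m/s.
1.4585e+05 m/s (or 0.049% of c)

The binding energy at n = 15 for hydrogen is:
E_15 = -13.6057/15² = -0.060469778 eV
|E_15| = 0.060469778 eV

Convert to Joules:
KE = 0.060469778 eV × (1.602177 × 10⁻¹⁹ J/eV) = 9.688329e-21 J

Using KE = ½mv²:
v = √(2·KE/m_e)
v = √(2 × 9.688329e-21 J / 9.10938 × 10⁻³¹ kg)
v = 1.4585e+05 m/s

This is approximately 0.049% the speed of light.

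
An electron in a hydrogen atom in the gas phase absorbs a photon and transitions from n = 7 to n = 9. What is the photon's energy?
0.109696 eV

The energy levels of a hydrogen-like atom are E_n = -13.6057 eV / n².

Energy at n = 7: E_7 = -13.6057 / 7² = -0.277667347 eV
Energy at n = 9: E_9 = -13.6057 / 9² = -0.167971605 eV

The excitation energy is the difference:
ΔE = E_9 - E_7
ΔE = -0.167971605 - (-0.277667347)
ΔE = 0.109696 eV

Since this is positive, energy must be absorbed (photon absorption).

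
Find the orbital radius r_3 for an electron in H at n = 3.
0.4763 nm (or 4.7626 Å)

The Bohr radius formula is:
r_n = n² a₀ / Z

where a₀ = 0.0529177 nm is the Bohr radius.

For H (Z = 1) at n = 3:
r_3 = 3² × 0.0529177 nm / 1
r_3 = 9 × 0.0529177 nm / 1
r_3 = 0.47626 nm / 1
r_3 = 0.4763 nm

The electron orbits at approximately 0.4763 nm from the nucleus.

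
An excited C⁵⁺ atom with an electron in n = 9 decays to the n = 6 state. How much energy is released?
7.55872 eV

The energy levels are E_n = -13.6057 Z² eV / n².

Energy at n = 9: E_9 = -13.6057 × 6² / 9² = -6.04697778 eV
Energy at n = 6: E_6 = -13.6057 × 6² / 6² = -13.60570000 eV

For emission (electron falling to lower state), the photon energy is:
E_photon = E_9 - E_6 = |-6.04697778 - (-13.60570000)|
E_photon = 7.55872 eV

This energy is carried away by the emitted photon.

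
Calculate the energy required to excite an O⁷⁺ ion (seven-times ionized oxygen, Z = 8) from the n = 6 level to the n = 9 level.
13.43773 eV

The energy levels of a hydrogen-like atom are E_n = -13.6057 Z² eV / n².

Energy at n = 6: E_6 = -13.6057 × 8² / 6² = -24.18791111 eV
Energy at n = 9: E_9 = -13.6057 × 8² / 9² = -10.75018272 eV

The excitation energy is the difference:
ΔE = E_9 - E_6
ΔE = -10.75018272 - (-24.18791111)
ΔE = 13.43773 eV

Since this is positive, energy must be absorbed (photon absorption).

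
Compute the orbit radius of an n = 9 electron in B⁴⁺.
0.8573 nm (or 8.5727 Å)

The Bohr radius formula is:
r_n = n² a₀ / Z

where a₀ = 0.0529177 nm is the Bohr radius.

For B⁴⁺ (Z = 5) at n = 9:
r_9 = 9² × 0.0529177 nm / 5
r_9 = 81 × 0.0529177 nm / 5
r_9 = 4.28633 nm / 5
r_9 = 0.8573 nm

The electron orbits at approximately 0.8573 nm from the nucleus.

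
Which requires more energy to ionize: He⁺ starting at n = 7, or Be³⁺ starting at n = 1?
Be³⁺ at n = 1 (E = -217.6912 eV)

Using E_n = -13.6057 Z² / n² eV:

He⁺ (Z = 2) at n = 7:
E = -13.6057 × 2² / 7² = -13.6057 × 4 / 49 = -1.1106694 eV

Be³⁺ (Z = 4) at n = 1:
E = -13.6057 × 4² / 1² = -13.6057 × 16 / 1 = -217.6912000 eV

Since -217.6912000 eV < -1.1106694 eV,
Be³⁺ at n = 1 is more tightly bound (requires more energy to ionize).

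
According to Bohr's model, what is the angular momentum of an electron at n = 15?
1.5819e-33 J·s (or 15ℏ)

In the Bohr model, angular momentum is quantized:
L = nℏ

where ℏ = h/(2π) = 1.054572e-34 J·s

For n = 15:
L = 15 × 1.054572e-34 J·s
L = 1.5819e-33 J·s

This can also be written as L = 15ℏ.
The angular momentum is an integer multiple of the reduced Planck constant.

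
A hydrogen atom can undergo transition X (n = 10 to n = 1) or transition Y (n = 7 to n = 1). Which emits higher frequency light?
10 → 1

Calculate the energy for each transition:

Transition 10 → 1:
ΔE₁ = |E_1 - E_10| = |-13.6057/1² - (-13.6057/10²)|
ΔE₁ = |-13.6057000000 - (-0.1360570000)| = 13.4696430 eV

Transition 7 → 1:
ΔE₂ = |E_1 - E_7| = |-13.6057/1² - (-13.6057/7²)|
ΔE₂ = |-13.6057000000 - (-0.2776673469)| = 13.3280327 eV

Since 13.4696430 eV > 13.3280327 eV, the transition 10 → 1 emits the more energetic photon.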